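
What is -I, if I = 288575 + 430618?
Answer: -719193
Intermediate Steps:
I = 719193
-I = -1*719193 = -719193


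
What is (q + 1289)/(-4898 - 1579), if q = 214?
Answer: -501/2159 ≈ -0.23205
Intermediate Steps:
(q + 1289)/(-4898 - 1579) = (214 + 1289)/(-4898 - 1579) = 1503/(-6477) = 1503*(-1/6477) = -501/2159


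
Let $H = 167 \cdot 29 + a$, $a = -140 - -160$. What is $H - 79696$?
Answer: $-74833$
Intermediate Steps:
$a = 20$ ($a = -140 + 160 = 20$)
$H = 4863$ ($H = 167 \cdot 29 + 20 = 4843 + 20 = 4863$)
$H - 79696 = 4863 - 79696 = -74833$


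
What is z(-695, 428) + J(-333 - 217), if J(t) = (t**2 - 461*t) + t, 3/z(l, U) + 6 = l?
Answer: 389405497/701 ≈ 5.5550e+5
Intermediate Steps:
z(l, U) = 3/(-6 + l)
J(t) = t**2 - 460*t
z(-695, 428) + J(-333 - 217) = 3/(-6 - 695) + (-333 - 217)*(-460 + (-333 - 217)) = 3/(-701) - 550*(-460 - 550) = 3*(-1/701) - 550*(-1010) = -3/701 + 555500 = 389405497/701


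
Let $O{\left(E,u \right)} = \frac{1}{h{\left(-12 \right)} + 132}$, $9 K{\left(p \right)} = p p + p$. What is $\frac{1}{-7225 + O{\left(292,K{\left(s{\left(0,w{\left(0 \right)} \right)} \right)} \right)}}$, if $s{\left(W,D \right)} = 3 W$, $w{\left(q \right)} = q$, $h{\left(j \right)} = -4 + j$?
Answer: $- \frac{116}{838099} \approx -0.00013841$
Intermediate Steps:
$K{\left(p \right)} = \frac{p}{9} + \frac{p^{2}}{9}$ ($K{\left(p \right)} = \frac{p p + p}{9} = \frac{p^{2} + p}{9} = \frac{p + p^{2}}{9} = \frac{p}{9} + \frac{p^{2}}{9}$)
$O{\left(E,u \right)} = \frac{1}{116}$ ($O{\left(E,u \right)} = \frac{1}{\left(-4 - 12\right) + 132} = \frac{1}{-16 + 132} = \frac{1}{116}$)
$\frac{1}{-7225 + O{\left(292,K{\left(s{\left(0,w{\left(0 \right)} \right)} \right)} \right)}} = \frac{1}{-7225 + \frac{1}{116}} = \frac{1}{- \frac{838099}{116}} = - \frac{116}{838099}$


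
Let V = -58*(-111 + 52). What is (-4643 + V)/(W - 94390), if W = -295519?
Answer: 1221/389909 ≈ 0.0031315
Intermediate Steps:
V = 3422 (V = -58*(-59) = 3422)
(-4643 + V)/(W - 94390) = (-4643 + 3422)/(-295519 - 94390) = -1221/(-389909) = -1221*(-1/389909) = 1221/389909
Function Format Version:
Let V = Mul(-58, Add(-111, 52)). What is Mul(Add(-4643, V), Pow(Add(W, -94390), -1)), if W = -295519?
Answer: Rational(1221, 389909) ≈ 0.0031315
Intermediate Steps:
V = 3422 (V = Mul(-58, -59) = 3422)
Mul(Add(-4643, V), Pow(Add(W, -94390), -1)) = Mul(Add(-4643, 3422), Pow(Add(-295519, -94390), -1)) = Mul(-1221, Pow(-389909, -1)) = Mul(-1221, Rational(-1, 389909)) = Rational(1221, 389909)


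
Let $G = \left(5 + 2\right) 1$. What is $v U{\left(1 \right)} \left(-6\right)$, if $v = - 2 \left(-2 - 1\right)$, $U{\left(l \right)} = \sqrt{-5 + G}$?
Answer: $- 36 \sqrt{2} \approx -50.912$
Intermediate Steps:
$G = 7$ ($G = 7 \cdot 1 = 7$)
$U{\left(l \right)} = \sqrt{2}$ ($U{\left(l \right)} = \sqrt{-5 + 7} = \sqrt{2}$)
$v = 6$ ($v = \left(-2\right) \left(-3\right) = 6$)
$v U{\left(1 \right)} \left(-6\right) = 6 \sqrt{2} \left(-6\right) = - 36 \sqrt{2}$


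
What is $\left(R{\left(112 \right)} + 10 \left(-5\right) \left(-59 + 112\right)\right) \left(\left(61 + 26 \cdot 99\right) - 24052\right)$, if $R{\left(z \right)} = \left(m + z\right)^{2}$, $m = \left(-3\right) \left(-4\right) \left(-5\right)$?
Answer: $-1156518$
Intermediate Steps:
$m = -60$ ($m = 12 \left(-5\right) = -60$)
$R{\left(z \right)} = \left(-60 + z\right)^{2}$
$\left(R{\left(112 \right)} + 10 \left(-5\right) \left(-59 + 112\right)\right) \left(\left(61 + 26 \cdot 99\right) - 24052\right) = \left(\left(-60 + 112\right)^{2} + 10 \left(-5\right) \left(-59 + 112\right)\right) \left(\left(61 + 26 \cdot 99\right) - 24052\right) = \left(52^{2} - 2650\right) \left(\left(61 + 2574\right) - 24052\right) = \left(2704 - 2650\right) \left(2635 - 24052\right) = 54 \left(-21417\right) = -1156518$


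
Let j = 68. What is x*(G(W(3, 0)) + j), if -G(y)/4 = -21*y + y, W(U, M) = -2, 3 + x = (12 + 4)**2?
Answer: -23276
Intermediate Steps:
x = 253 (x = -3 + (12 + 4)**2 = -3 + 16**2 = -3 + 256 = 253)
G(y) = 80*y (G(y) = -4*(-21*y + y) = -(-80)*y = 80*y)
x*(G(W(3, 0)) + j) = 253*(80*(-2) + 68) = 253*(-160 + 68) = 253*(-92) = -23276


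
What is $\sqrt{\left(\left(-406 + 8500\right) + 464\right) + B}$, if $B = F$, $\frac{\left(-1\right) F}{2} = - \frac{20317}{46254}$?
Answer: $\frac{\sqrt{4577785739241}}{23127} \approx 92.514$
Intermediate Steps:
$F = \frac{20317}{23127}$ ($F = - 2 \left(- \frac{20317}{46254}\right) = - 2 \left(\left(-20317\right) \frac{1}{46254}\right) = \left(-2\right) \left(- \frac{20317}{46254}\right) = \frac{20317}{23127} \approx 0.8785$)
$B = \frac{20317}{23127} \approx 0.8785$
$\sqrt{\left(\left(-406 + 8500\right) + 464\right) + B} = \sqrt{\left(\left(-406 + 8500\right) + 464\right) + \frac{20317}{23127}} = \sqrt{\left(8094 + 464\right) + \frac{20317}{23127}} = \sqrt{8558 + \frac{20317}{23127}} = \sqrt{\frac{197941183}{23127}} = \frac{\sqrt{4577785739241}}{23127}$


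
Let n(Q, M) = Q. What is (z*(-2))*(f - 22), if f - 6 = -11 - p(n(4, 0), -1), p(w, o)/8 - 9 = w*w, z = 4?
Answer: 1816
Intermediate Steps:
p(w, o) = 72 + 8*w² (p(w, o) = 72 + 8*(w*w) = 72 + 8*w²)
f = -205 (f = 6 + (-11 - (72 + 8*4²)) = 6 + (-11 - (72 + 8*16)) = 6 + (-11 - (72 + 128)) = 6 + (-11 - 1*200) = 6 + (-11 - 200) = 6 - 211 = -205)
(z*(-2))*(f - 22) = (4*(-2))*(-205 - 22) = -8*(-227) = 1816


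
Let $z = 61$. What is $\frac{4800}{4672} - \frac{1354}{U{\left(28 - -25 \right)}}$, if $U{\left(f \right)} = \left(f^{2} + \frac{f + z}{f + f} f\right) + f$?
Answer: $\frac{120083}{213087} \approx 0.56354$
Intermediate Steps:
$U{\left(f \right)} = \frac{61}{2} + f^{2} + \frac{3 f}{2}$ ($U{\left(f \right)} = \left(f^{2} + \frac{f + 61}{f + f} f\right) + f = \left(f^{2} + \frac{61 + f}{2 f} f\right) + f = \left(f^{2} + \left(\frac{61}{2} + \frac{f}{2}\right)\right) + f = \left(\frac{61}{2} + f^{2} + \frac{f}{2}\right) + f = \frac{61}{2} + f^{2} + \frac{3 f}{2}$)
$\frac{4800}{4672} - \frac{1354}{U{\left(28 - -25 \right)}} = \frac{4800}{4672} - \frac{1354}{\frac{61}{2} + \left(28 - -25\right)^{2} + \frac{3 \left(28 - -25\right)}{2}} = 4800 \cdot \frac{1}{4672} - \frac{1354}{\frac{61}{2} + \left(28 + 25\right)^{2} + \frac{3 \left(28 + 25\right)}{2}} = \frac{75}{73} - \frac{1354}{\frac{61}{2} + 53^{2} + \frac{3}{2} \cdot 53} = \frac{75}{73} - \frac{1354}{\frac{61}{2} + 2809 + \frac{159}{2}} = \frac{75}{73} - \frac{1354}{2919} = \frac{120083}{213087}$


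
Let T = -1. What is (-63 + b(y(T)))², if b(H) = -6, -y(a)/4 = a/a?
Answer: 4761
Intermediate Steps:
y(a) = -4 (y(a) = -4*a/a = -4*1 = -4)
(-63 + b(y(T)))² = (-63 - 6)² = (-69)² = 4761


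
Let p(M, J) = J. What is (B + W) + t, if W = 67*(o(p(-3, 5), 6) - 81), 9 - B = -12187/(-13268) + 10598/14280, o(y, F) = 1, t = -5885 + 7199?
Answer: -6832081117/1691670 ≈ -4038.7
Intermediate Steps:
t = 1314
B = 12415703/1691670 (B = 9 - (-12187/(-13268) + 10598/14280) = 9 - (-12187*(-1/13268) + 10598*(1/14280)) = 9 - (12187/13268 + 757/1020) = 9 - 1*2809327/1691670 = 9 - 2809327/1691670 = 12415703/1691670 ≈ 7.3393)
W = -5360 (W = 67*(1 - 81) = 67*(-80) = -5360)
(B + W) + t = (12415703/1691670 - 5360) + 1314 = -9054935497/1691670 + 1314 = -6832081117/1691670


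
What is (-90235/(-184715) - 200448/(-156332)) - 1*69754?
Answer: -100711286767309/1443843269 ≈ -69752.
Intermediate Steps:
(-90235/(-184715) - 200448/(-156332)) - 1*69754 = (-90235*(-1/184715) - 200448*(-1/156332)) - 69754 = (18047/36943 + 50112/39083) - 69754 = 2556618517/1443843269 - 69754 = -100711286767309/1443843269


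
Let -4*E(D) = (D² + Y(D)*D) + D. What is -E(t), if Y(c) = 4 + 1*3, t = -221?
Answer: 47073/4 ≈ 11768.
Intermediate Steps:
Y(c) = 7 (Y(c) = 4 + 3 = 7)
E(D) = -2*D - D²/4 (E(D) = -((D² + 7*D) + D)/4 = -(D² + 8*D)/4 = -2*D - D²/4)
-E(t) = -(-1)*(-221)*(8 - 221)/4 = -(-1)*(-221)*(-213)/4 = -1*(-47073/4) = 47073/4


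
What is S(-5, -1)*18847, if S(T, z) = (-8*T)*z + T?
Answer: -848115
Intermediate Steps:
S(T, z) = T - 8*T*z (S(T, z) = -8*T*z + T = T - 8*T*z)
S(-5, -1)*18847 = -5*(1 - 8*(-1))*18847 = -5*(1 + 8)*18847 = -5*9*18847 = -45*18847 = -848115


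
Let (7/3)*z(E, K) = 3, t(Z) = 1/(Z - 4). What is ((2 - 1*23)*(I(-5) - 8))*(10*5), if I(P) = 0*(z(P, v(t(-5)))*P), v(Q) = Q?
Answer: 8400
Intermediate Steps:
t(Z) = 1/(-4 + Z)
z(E, K) = 9/7 (z(E, K) = (3/7)*3 = 9/7)
I(P) = 0 (I(P) = 0*(9*P/7) = 0)
((2 - 1*23)*(I(-5) - 8))*(10*5) = ((2 - 1*23)*(0 - 8))*(10*5) = ((2 - 23)*(-8))*50 = -21*(-8)*50 = 168*50 = 8400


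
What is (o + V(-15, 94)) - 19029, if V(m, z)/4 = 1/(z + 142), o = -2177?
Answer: -1251153/59 ≈ -21206.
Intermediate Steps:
V(m, z) = 4/(142 + z) (V(m, z) = 4/(z + 142) = 4/(142 + z))
(o + V(-15, 94)) - 19029 = (-2177 + 4/(142 + 94)) - 19029 = (-2177 + 4/236) - 19029 = (-2177 + 4*(1/236)) - 19029 = (-2177 + 1/59) - 19029 = -128442/59 - 19029 = -1251153/59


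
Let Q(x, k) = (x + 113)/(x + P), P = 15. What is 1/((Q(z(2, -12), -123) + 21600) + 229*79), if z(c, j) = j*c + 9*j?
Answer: 117/4643866 ≈ 2.5195e-5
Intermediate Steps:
z(c, j) = 9*j + c*j (z(c, j) = c*j + 9*j = 9*j + c*j)
Q(x, k) = (113 + x)/(15 + x) (Q(x, k) = (x + 113)/(x + 15) = (113 + x)/(15 + x))
1/((Q(z(2, -12), -123) + 21600) + 229*79) = 1/(((113 - 12*(9 + 2))/(15 - 12*(9 + 2)) + 21600) + 229*79) = 1/(((113 - 12*11)/(15 - 12*11) + 21600) + 18091) = 1/(((113 - 132)/(15 - 132) + 21600) + 18091) = 1/((-19/(-117) + 21600) + 18091) = 1/((-1/117*(-19) + 21600) + 18091) = 1/((19/117 + 21600) + 18091) = 1/(2527219/117 + 18091) = 1/(4643866/117) = 117/4643866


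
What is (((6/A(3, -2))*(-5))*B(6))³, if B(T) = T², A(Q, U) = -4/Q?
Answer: 531441000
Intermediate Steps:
(((6/A(3, -2))*(-5))*B(6))³ = (((6/((-4/3)))*(-5))*6²)³ = (((6/((-4*⅓)))*(-5))*36)³ = (((6/(-4/3))*(-5))*36)³ = (((6*(-¾))*(-5))*36)³ = (-9/2*(-5)*36)³ = ((45/2)*36)³ = 810³ = 531441000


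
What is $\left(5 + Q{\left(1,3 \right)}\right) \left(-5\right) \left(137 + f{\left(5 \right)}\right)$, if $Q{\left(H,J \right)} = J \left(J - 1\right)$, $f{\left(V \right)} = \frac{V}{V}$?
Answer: $-7590$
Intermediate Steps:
$f{\left(V \right)} = 1$
$Q{\left(H,J \right)} = J \left(-1 + J\right)$
$\left(5 + Q{\left(1,3 \right)}\right) \left(-5\right) \left(137 + f{\left(5 \right)}\right) = \left(5 + 3 \left(-1 + 3\right)\right) \left(-5\right) \left(137 + 1\right) = \left(5 + 3 \cdot 2\right) \left(-5\right) 138 = \left(5 + 6\right) \left(-5\right) 138 = 11 \left(-5\right) 138 = \left(-55\right) 138 = -7590$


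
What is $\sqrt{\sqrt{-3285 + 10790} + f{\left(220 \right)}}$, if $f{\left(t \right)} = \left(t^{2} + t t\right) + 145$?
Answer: $\sqrt{96945 + \sqrt{7505}} \approx 311.5$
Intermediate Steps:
$f{\left(t \right)} = 145 + 2 t^{2}$ ($f{\left(t \right)} = \left(t^{2} + t^{2}\right) + 145 = 2 t^{2} + 145 = 145 + 2 t^{2}$)
$\sqrt{\sqrt{-3285 + 10790} + f{\left(220 \right)}} = \sqrt{\sqrt{-3285 + 10790} + \left(145 + 2 \cdot 220^{2}\right)} = \sqrt{\sqrt{7505} + \left(145 + 2 \cdot 48400\right)} = \sqrt{\sqrt{7505} + \left(145 + 96800\right)} = \sqrt{\sqrt{7505} + 96945} = \sqrt{96945 + \sqrt{7505}}$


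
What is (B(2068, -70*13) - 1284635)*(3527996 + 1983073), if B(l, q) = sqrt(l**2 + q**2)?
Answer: -7079712124815 + 11022138*sqrt(1276181) ≈ -7.0673e+12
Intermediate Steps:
(B(2068, -70*13) - 1284635)*(3527996 + 1983073) = (sqrt(2068**2 + (-70*13)**2) - 1284635)*(3527996 + 1983073) = (sqrt(4276624 + (-910)**2) - 1284635)*5511069 = (sqrt(4276624 + 828100) - 1284635)*5511069 = (sqrt(5104724) - 1284635)*5511069 = (2*sqrt(1276181) - 1284635)*5511069 = (-1284635 + 2*sqrt(1276181))*5511069 = -7079712124815 + 11022138*sqrt(1276181)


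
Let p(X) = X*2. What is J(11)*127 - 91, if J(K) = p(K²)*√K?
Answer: -91 + 30734*√11 ≈ 1.0184e+5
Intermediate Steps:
p(X) = 2*X
J(K) = 2*K^(5/2) (J(K) = (2*K²)*√K = 2*K^(5/2))
J(11)*127 - 91 = (2*11^(5/2))*127 - 91 = (2*(121*√11))*127 - 91 = (242*√11)*127 - 91 = 30734*√11 - 91 = -91 + 30734*√11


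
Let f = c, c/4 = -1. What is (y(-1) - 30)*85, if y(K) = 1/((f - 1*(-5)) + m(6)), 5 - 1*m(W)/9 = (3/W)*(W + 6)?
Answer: -20485/8 ≈ -2560.6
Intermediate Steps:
c = -4 (c = 4*(-1) = -4)
m(W) = 45 - 27*(6 + W)/W (m(W) = 45 - 9*3/W*(W + 6) = 45 - 9*3/W*(6 + W) = 45 - 27*(6 + W)/W)
f = -4
y(K) = -⅛ (y(K) = 1/((-4 - 1*(-5)) + (18 - 162/6)) = 1/((-4 + 5) + (18 - 162*⅙)) = 1/(1 + (18 - 27)) = 1/(1 - 9) = 1/(-8) = -⅛)
(y(-1) - 30)*85 = (-⅛ - 30)*85 = -241/8*85 = -20485/8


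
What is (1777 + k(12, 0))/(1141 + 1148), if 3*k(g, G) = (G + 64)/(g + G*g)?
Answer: 2287/2943 ≈ 0.77710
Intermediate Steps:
k(g, G) = (64 + G)/(3*(g + G*g)) (k(g, G) = ((G + 64)/(g + G*g))/3 = ((64 + G)/(g + G*g))/3 = (64 + G)/(3*(g + G*g)))
(1777 + k(12, 0))/(1141 + 1148) = (1777 + (⅓)*(64 + 0)/(12*(1 + 0)))/(1141 + 1148) = (1777 + (⅓)*(1/12)*64/1)/2289 = (1777 + (⅓)*(1/12)*1*64)*(1/2289) = (1777 + 16/9)*(1/2289) = (16009/9)*(1/2289) = 2287/2943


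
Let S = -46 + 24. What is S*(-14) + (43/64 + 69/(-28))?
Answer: 137181/448 ≈ 306.21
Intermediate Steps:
S = -22
S*(-14) + (43/64 + 69/(-28)) = -22*(-14) + (43/64 + 69/(-28)) = 308 + (43*(1/64) + 69*(-1/28)) = 308 + (43/64 - 69/28) = 308 - 803/448 = 137181/448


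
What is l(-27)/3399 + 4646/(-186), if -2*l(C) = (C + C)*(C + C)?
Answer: -2677157/105369 ≈ -25.407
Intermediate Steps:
l(C) = -2*C² (l(C) = -(C + C)*(C + C)/2 = -2*C*2*C/2 = -2*C²)
l(-27)/3399 + 4646/(-186) = -2*(-27)²/3399 + 4646/(-186) = -2*729*(1/3399) + 4646*(-1/186) = -1458*1/3399 - 2323/93 = -486/1133 - 2323/93 = -2677157/105369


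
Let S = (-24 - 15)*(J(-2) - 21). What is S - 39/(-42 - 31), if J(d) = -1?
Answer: 62673/73 ≈ 858.53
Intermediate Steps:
S = 858 (S = (-24 - 15)*(-1 - 21) = -39*(-22) = 858)
S - 39/(-42 - 31) = 858 - 39/(-42 - 31) = 858 - 39/(-73) = 858 - 39*(-1/73) = 858 + 39/73 = 62673/73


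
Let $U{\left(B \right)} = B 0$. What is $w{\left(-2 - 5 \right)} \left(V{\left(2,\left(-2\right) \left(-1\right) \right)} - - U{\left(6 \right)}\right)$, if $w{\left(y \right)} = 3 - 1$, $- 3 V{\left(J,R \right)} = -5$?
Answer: $\frac{10}{3} \approx 3.3333$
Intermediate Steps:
$U{\left(B \right)} = 0$
$V{\left(J,R \right)} = \frac{5}{3}$ ($V{\left(J,R \right)} = \left(- \frac{1}{3}\right) \left(-5\right) = \frac{5}{3}$)
$w{\left(y \right)} = 2$ ($w{\left(y \right)} = 3 - 1 = 2$)
$w{\left(-2 - 5 \right)} \left(V{\left(2,\left(-2\right) \left(-1\right) \right)} - - U{\left(6 \right)}\right) = 2 \left(\frac{5}{3} + \left(\left(1 + 0\right) - 1\right)\right) = 2 \left(\frac{5}{3} + \left(1 - 1\right)\right) = 2 \left(\frac{5}{3} + 0\right) = 2 \cdot \frac{5}{3} = \frac{10}{3}$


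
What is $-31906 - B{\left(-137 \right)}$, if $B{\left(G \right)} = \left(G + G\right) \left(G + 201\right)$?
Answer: $-14370$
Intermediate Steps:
$B{\left(G \right)} = 2 G \left(201 + G\right)$
$-31906 - B{\left(-137 \right)} = -31906 - 2 \left(-137\right) \left(201 - 137\right) = -31906 - 2 \left(-137\right) 64 = -31906 - -17536 = -31906 + 17536 = -14370$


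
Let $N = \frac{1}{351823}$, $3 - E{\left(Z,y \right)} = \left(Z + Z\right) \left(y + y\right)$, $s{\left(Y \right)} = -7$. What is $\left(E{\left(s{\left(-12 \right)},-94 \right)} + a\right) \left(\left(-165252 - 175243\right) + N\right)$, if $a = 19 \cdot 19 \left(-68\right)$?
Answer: $\frac{3255640787479968}{351823} \approx 9.2536 \cdot 10^{9}$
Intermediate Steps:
$E{\left(Z,y \right)} = 3 - 4 Z y$ ($E{\left(Z,y \right)} = 3 - \left(Z + Z\right) \left(y + y\right) = 3 - 2 Z 2 y = 3 - 4 Z y$)
$N = \frac{1}{351823} \approx 2.8423 \cdot 10^{-6}$
$a = -24548$ ($a = 361 \left(-68\right) = -24548$)
$\left(E{\left(s{\left(-12 \right)},-94 \right)} + a\right) \left(\left(-165252 - 175243\right) + N\right) = \left(\left(3 - \left(-28\right) \left(-94\right)\right) - 24548\right) \left(\left(-165252 - 175243\right) + \frac{1}{351823}\right) = \left(\left(3 - 2632\right) - 24548\right) \left(\left(-165252 - 175243\right) + \frac{1}{351823}\right) = \left(-2629 - 24548\right) \left(-340495 + \frac{1}{351823}\right) = \left(-27177\right) \left(- \frac{119793972384}{351823}\right) = \frac{3255640787479968}{351823}$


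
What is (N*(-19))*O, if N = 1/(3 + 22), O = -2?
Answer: 38/25 ≈ 1.5200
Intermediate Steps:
N = 1/25 ≈ 0.040000
(N*(-19))*O = ((1/25)*(-19))*(-2) = -19/25*(-2) = 38/25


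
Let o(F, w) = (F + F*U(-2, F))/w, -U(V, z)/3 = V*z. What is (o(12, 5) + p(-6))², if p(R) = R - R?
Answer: 767376/25 ≈ 30695.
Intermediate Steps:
p(R) = 0
U(V, z) = -3*V*z
o(F, w) = (F + 6*F²)/w (o(F, w) = (F + F*(-3*(-2)*F))/w = (F + F*(6*F))/w = (F + 6*F²)/w)
(o(12, 5) + p(-6))² = (12*(1 + 6*12)/5 + 0)² = (12*(⅕)*(1 + 72) + 0)² = (12*(⅕)*73 + 0)² = (876/5 + 0)² = (876/5)² = 767376/25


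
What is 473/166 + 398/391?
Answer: 251011/64906 ≈ 3.8673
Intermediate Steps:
473/166 + 398/391 = 251011/64906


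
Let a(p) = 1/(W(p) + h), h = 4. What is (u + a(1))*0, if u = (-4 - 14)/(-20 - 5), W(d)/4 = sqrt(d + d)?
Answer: 0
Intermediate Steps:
W(d) = 4*sqrt(2)*sqrt(d) (W(d) = 4*sqrt(d + d) = 4*sqrt(2*d) = 4*(sqrt(2)*sqrt(d)) = 4*sqrt(2)*sqrt(d))
u = 18/25 (u = -18/(-25) = -18*(-1/25) = 18/25 ≈ 0.72000)
a(p) = 1/(4 + 4*sqrt(2)*sqrt(p)) (a(p) = 1/(4*sqrt(2)*sqrt(p) + 4) = 1/(4 + 4*sqrt(2)*sqrt(p)))
(u + a(1))*0 = (18/25 + 1/(4*(1 + sqrt(2)*sqrt(1))))*0 = (18/25 + 1/(4*(1 + sqrt(2)*1)))*0 = (18/25 + 1/(4*(1 + sqrt(2))))*0 = 0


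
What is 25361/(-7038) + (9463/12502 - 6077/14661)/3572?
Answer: -922437295613369/255994889779944 ≈ -3.6033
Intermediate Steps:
25361/(-7038) + (9463/12502 - 6077/14661)/3572 = 25361*(-1/7038) + (9463*(1/12502) - 6077*1/14661)*(1/3572) = -25361/7038 + (9463/12502 - 6077/14661)*(1/3572) = -25361/7038 + (62762389/183291822)*(1/3572) = -25361/7038 + 62762389/654718388184 = -922437295613369/255994889779944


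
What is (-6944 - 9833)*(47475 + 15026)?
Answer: -1048579277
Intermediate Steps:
(-6944 - 9833)*(47475 + 15026) = -16777*62501 = -1048579277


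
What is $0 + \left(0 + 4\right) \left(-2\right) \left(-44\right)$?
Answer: $352$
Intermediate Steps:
$0 + \left(0 + 4\right) \left(-2\right) \left(-44\right) = 0 + 4 \left(-2\right) \left(-44\right) = 0 - -352 = 0 + 352 = 352$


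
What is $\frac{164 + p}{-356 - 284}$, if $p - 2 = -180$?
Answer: $\frac{7}{320} \approx 0.021875$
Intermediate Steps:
$p = -178$ ($p = 2 - 180 = -178$)
$\frac{164 + p}{-356 - 284} = \frac{164 - 178}{-356 - 284} = - \frac{14}{-640} = \left(-14\right) \left(- \frac{1}{640}\right) = \frac{7}{320}$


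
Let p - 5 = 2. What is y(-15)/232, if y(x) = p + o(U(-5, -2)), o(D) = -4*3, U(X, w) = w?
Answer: -5/232 ≈ -0.021552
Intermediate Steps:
p = 7 (p = 5 + 2 = 7)
o(D) = -12
y(x) = -5 (y(x) = 7 - 12 = -5)
y(-15)/232 = -5/232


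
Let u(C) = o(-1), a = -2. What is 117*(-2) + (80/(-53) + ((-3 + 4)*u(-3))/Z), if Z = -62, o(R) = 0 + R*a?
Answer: -386995/1643 ≈ -235.54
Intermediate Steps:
o(R) = -2*R (o(R) = 0 + R*(-2) = 0 - 2*R = -2*R)
u(C) = 2 (u(C) = -2*(-1) = 2)
117*(-2) + (80/(-53) + ((-3 + 4)*u(-3))/Z) = 117*(-2) + (80/(-53) + ((-3 + 4)*2)/(-62)) = -234 + (80*(-1/53) + (1*2)*(-1/62)) = -234 + (-80/53 + 2*(-1/62)) = -234 + (-80/53 - 1/31) = -234 - 2533/1643 = -386995/1643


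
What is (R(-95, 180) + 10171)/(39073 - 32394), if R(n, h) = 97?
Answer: 10268/6679 ≈ 1.5374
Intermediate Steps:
(R(-95, 180) + 10171)/(39073 - 32394) = (97 + 10171)/(39073 - 32394) = 10268/6679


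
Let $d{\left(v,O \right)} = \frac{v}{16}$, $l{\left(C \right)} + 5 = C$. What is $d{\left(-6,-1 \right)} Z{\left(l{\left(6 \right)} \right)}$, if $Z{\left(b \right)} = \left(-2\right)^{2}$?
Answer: $- \frac{3}{2} \approx -1.5$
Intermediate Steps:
$l{\left(C \right)} = -5 + C$
$d{\left(v,O \right)} = \frac{v}{16}$ ($d{\left(v,O \right)} = v \frac{1}{16} = \frac{v}{16}$)
$Z{\left(b \right)} = 4$
$d{\left(-6,-1 \right)} Z{\left(l{\left(6 \right)} \right)} = \frac{1}{16} \left(-6\right) 4 = \left(- \frac{3}{8}\right) 4 = - \frac{3}{2}$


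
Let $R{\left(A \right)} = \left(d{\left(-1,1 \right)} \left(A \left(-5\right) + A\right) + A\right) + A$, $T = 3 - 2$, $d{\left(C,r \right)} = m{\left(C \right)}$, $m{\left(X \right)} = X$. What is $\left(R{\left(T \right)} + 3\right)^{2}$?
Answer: $81$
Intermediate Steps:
$d{\left(C,r \right)} = C$
$T = 1$ ($T = 3 - 2 = 1$)
$R{\left(A \right)} = 6 A$ ($R{\left(A \right)} = \left(- (A \left(-5\right) + A) + A\right) + A = \left(- (- 5 A + A) + A\right) + A = \left(- \left(-4\right) A + A\right) + A = \left(4 A + A\right) + A = 5 A + A = 6 A$)
$\left(R{\left(T \right)} + 3\right)^{2} = \left(6 \cdot 1 + 3\right)^{2} = \left(6 + 3\right)^{2} = 9^{2} = 81$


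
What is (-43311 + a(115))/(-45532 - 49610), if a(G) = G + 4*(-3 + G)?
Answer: 21374/47571 ≈ 0.44931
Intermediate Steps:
a(G) = -12 + 5*G (a(G) = G + (-12 + 4*G) = -12 + 5*G)
(-43311 + a(115))/(-45532 - 49610) = (-43311 + (-12 + 5*115))/(-45532 - 49610) = (-43311 + (-12 + 575))/(-95142) = (-43311 + 563)*(-1/95142) = -42748*(-1/95142) = 21374/47571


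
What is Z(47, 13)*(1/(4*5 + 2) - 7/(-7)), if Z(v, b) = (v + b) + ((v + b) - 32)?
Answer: 92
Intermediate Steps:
Z(v, b) = -32 + 2*b + 2*v (Z(v, b) = (b + v) + ((b + v) - 32) = (b + v) + (-32 + b + v) = -32 + 2*b + 2*v)
Z(47, 13)*(1/(4*5 + 2) - 7/(-7)) = (-32 + 2*13 + 2*47)*(1/(4*5 + 2) - 7/(-7)) = (-32 + 26 + 94)*(1/(20 + 2) - 7*(-1/7)) = 88*(1/22 + 1) = 88*(23/22) = 92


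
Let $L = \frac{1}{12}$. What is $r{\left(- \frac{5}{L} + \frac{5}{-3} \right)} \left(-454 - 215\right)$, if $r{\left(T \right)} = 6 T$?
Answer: $247530$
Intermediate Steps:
$L = \frac{1}{12} \approx 0.083333$
$r{\left(- \frac{5}{L} + \frac{5}{-3} \right)} \left(-454 - 215\right) = 6 \left(- 5 \frac{1}{\frac{1}{12}} + \frac{5}{-3}\right) \left(-454 - 215\right) = 6 \left(\left(-5\right) 12 + 5 \left(- \frac{1}{3}\right)\right) \left(-669\right) = 6 \left(-60 - \frac{5}{3}\right) \left(-669\right) = 6 \left(- \frac{185}{3}\right) \left(-669\right) = \left(-370\right) \left(-669\right) = 247530$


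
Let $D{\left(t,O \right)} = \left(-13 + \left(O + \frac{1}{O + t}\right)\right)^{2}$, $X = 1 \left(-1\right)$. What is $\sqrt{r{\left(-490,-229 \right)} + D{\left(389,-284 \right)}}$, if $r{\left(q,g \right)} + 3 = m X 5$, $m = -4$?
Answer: $\frac{\sqrt{972629281}}{105} \approx 297.02$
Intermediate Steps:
$X = -1$
$r{\left(q,g \right)} = 17$ ($r{\left(q,g \right)} = -3 + \left(-4\right) \left(-1\right) 5 = -3 + 4 \cdot 5 = -3 + 20 = 17$)
$D{\left(t,O \right)} = \left(-13 + O + \frac{1}{O + t}\right)^{2}$
$\sqrt{r{\left(-490,-229 \right)} + D{\left(389,-284 \right)}} = \sqrt{17 + \frac{\left(1 + \left(-284\right)^{2} - -3692 - 5057 - 110476\right)^{2}}{\left(-284 + 389\right)^{2}}} = \sqrt{17 + \frac{\left(1 + 80656 + 3692 - 5057 - 110476\right)^{2}}{11025}} = \sqrt{17 + \frac{\left(-31184\right)^{2}}{11025}} = \sqrt{17 + \frac{1}{11025} \cdot 972441856} = \sqrt{17 + \frac{972441856}{11025}} = \sqrt{\frac{972629281}{11025}} = \frac{\sqrt{972629281}}{105}$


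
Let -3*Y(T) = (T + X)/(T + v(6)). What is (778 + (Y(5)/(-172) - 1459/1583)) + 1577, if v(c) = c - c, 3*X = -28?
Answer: 28843135861/12252420 ≈ 2354.1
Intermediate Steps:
X = -28/3 (X = (⅓)*(-28) = -28/3 ≈ -9.3333)
v(c) = 0
Y(T) = -(-28/3 + T)/(3*T) (Y(T) = -(T - 28/3)/(3*(T + 0)) = -(-28/3 + T)/(3*T))
(778 + (Y(5)/(-172) - 1459/1583)) + 1577 = (778 + (((⅑)*(28 - 3*5)/5)/(-172) - 1459/1583)) + 1577 = (778 + (((⅑)*(⅕)*(28 - 15))*(-1/172) - 1459*1/1583)) + 1577 = (778 + (((⅑)*(⅕)*13)*(-1/172) - 1459/1583)) + 1577 = (778 + ((13/45)*(-1/172) - 1459/1583)) + 1577 = (778 + (-13/7740 - 1459/1583)) + 1577 = (778 - 11313239/12252420) + 1577 = 9521069521/12252420 + 1577 = 28843135861/12252420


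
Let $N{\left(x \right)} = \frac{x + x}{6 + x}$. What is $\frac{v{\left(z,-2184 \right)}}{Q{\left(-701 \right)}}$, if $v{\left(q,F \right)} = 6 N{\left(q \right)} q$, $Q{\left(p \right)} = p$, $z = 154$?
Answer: $- \frac{17787}{7010} \approx -2.5374$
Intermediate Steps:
$N{\left(x \right)} = \frac{2 x}{6 + x}$
$v{\left(q,F \right)} = \frac{12 q^{2}}{6 + q}$ ($v{\left(q,F \right)} = 6 \frac{2 q}{6 + q} q = \frac{12 q}{6 + q} q = \frac{12 q^{2}}{6 + q}$)
$\frac{v{\left(z,-2184 \right)}}{Q{\left(-701 \right)}} = \frac{12 \cdot 154^{2} \frac{1}{6 + 154}}{-701} = 12 \cdot 23716 \cdot \frac{1}{160} \left(- \frac{1}{701}\right) = \frac{17787}{10} \left(- \frac{1}{701}\right) = - \frac{17787}{7010}$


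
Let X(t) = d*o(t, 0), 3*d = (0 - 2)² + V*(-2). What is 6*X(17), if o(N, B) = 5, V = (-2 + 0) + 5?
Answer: -20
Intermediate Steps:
V = 3 (V = -2 + 5 = 3)
d = -⅔ (d = ((0 - 2)² + 3*(-2))/3 = ((-2)² - 6)/3 = (4 - 6)/3 = (⅓)*(-2) = -⅔ ≈ -0.66667)
X(t) = -10/3 (X(t) = -⅔*5 = -10/3)
6*X(17) = 6*(-10/3) = -20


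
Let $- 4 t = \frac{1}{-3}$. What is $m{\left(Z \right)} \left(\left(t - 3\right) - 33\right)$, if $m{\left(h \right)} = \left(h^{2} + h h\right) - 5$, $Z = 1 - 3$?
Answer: $- \frac{431}{4} \approx -107.75$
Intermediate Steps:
$t = \frac{1}{12}$ ($t = - \frac{1}{4 \left(-3\right)} = \left(- \frac{1}{4}\right) \left(- \frac{1}{3}\right) = \frac{1}{12} \approx 0.083333$)
$Z = -2$ ($Z = 1 - 3 = -2$)
$m{\left(h \right)} = -5 + 2 h^{2}$ ($m{\left(h \right)} = \left(h^{2} + h^{2}\right) - 5 = 2 h^{2} - 5 = -5 + 2 h^{2}$)
$m{\left(Z \right)} \left(\left(t - 3\right) - 33\right) = \left(-5 + 2 \left(-2\right)^{2}\right) \left(\left(\frac{1}{12} - 3\right) - 33\right) = \left(-5 + 2 \cdot 4\right) \left(\left(\frac{1}{12} - 3\right) - 33\right) = \left(-5 + 8\right) \left(- \frac{35}{12} - 33\right) = 3 \left(- \frac{431}{12}\right) = - \frac{431}{4}$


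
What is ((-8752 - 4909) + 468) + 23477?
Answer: 10284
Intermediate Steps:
((-8752 - 4909) + 468) + 23477 = (-13661 + 468) + 23477 = -13193 + 23477 = 10284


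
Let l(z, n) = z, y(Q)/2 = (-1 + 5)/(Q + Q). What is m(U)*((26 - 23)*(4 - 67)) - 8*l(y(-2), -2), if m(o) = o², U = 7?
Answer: -9245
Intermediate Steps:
y(Q) = 4/Q (y(Q) = 2*((-1 + 5)/(Q + Q)) = 2*(4/((2*Q))) = 2*(4*(1/(2*Q))) = 2*(2/Q) = 4/Q)
m(U)*((26 - 23)*(4 - 67)) - 8*l(y(-2), -2) = 7²*((26 - 23)*(4 - 67)) - 32/(-2) = 49*(3*(-63)) - 32*(-1)/2 = 49*(-189) - 8*(-2) = -9261 + 16 = -9245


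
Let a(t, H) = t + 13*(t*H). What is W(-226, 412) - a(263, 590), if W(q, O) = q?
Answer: -2017699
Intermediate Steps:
a(t, H) = t + 13*H*t (a(t, H) = t + 13*(H*t) = t + 13*H*t)
W(-226, 412) - a(263, 590) = -226 - 263*(1 + 13*590) = -226 - 263*(1 + 7670) = -226 - 263*7671 = -226 - 1*2017473 = -226 - 2017473 = -2017699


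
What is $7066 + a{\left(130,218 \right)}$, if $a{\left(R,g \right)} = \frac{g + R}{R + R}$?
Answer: $\frac{459377}{65} \approx 7067.3$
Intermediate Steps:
$a{\left(R,g \right)} = \frac{R + g}{2 R}$
$7066 + a{\left(130,218 \right)} = 7066 + \frac{130 + 218}{2 \cdot 130} = 7066 + \frac{1}{2} \cdot \frac{1}{130} \cdot 348 = 7066 + \frac{87}{65} = \frac{459377}{65}$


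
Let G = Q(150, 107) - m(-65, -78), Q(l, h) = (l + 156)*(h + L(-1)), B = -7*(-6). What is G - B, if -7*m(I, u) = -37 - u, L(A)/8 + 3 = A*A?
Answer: 194669/7 ≈ 27810.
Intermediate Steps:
L(A) = -24 + 8*A² (L(A) = -24 + 8*(A*A) = -24 + 8*A²)
B = 42
Q(l, h) = (-16 + h)*(156 + l) (Q(l, h) = (l + 156)*(h + (-24 + 8*(-1)²)) = (156 + l)*(h + (-24 + 8*1)) = (156 + l)*(h + (-24 + 8)) = (156 + l)*(h - 16) = (156 + l)*(-16 + h) = (-16 + h)*(156 + l))
m(I, u) = 37/7 + u/7 (m(I, u) = -(-37 - u)/7 = 37/7 + u/7)
G = 194963/7 (G = (-2496 - 16*150 + 156*107 + 107*150) - (37/7 + (⅐)*(-78)) = (-2496 - 2400 + 16692 + 16050) - (37/7 - 78/7) = 27846 - 1*(-41/7) = 27846 + 41/7 = 194963/7 ≈ 27852.)
G - B = 194963/7 - 1*42 = 194963/7 - 42 = 194669/7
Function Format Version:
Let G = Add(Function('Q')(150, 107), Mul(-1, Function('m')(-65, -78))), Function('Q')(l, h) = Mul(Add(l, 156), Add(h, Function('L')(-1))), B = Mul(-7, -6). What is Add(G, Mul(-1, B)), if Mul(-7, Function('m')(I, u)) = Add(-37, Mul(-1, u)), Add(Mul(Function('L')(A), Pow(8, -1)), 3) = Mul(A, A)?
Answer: Rational(194669, 7) ≈ 27810.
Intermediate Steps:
Function('L')(A) = Add(-24, Mul(8, Pow(A, 2))) (Function('L')(A) = Add(-24, Mul(8, Mul(A, A))) = Add(-24, Mul(8, Pow(A, 2))))
B = 42
Function('Q')(l, h) = Mul(Add(-16, h), Add(156, l)) (Function('Q')(l, h) = Mul(Add(l, 156), Add(h, Add(-24, Mul(8, Pow(-1, 2))))) = Mul(Add(156, l), Add(h, Add(-24, Mul(8, 1)))) = Mul(Add(156, l), Add(h, Add(-24, 8))) = Mul(Add(156, l), Add(h, -16)) = Mul(Add(156, l), Add(-16, h)) = Mul(Add(-16, h), Add(156, l)))
Function('m')(I, u) = Add(Rational(37, 7), Mul(Rational(1, 7), u)) (Function('m')(I, u) = Mul(Rational(-1, 7), Add(-37, Mul(-1, u))) = Add(Rational(37, 7), Mul(Rational(1, 7), u)))
G = Rational(194963, 7) (G = Add(Add(-2496, Mul(-16, 150), Mul(156, 107), Mul(107, 150)), Mul(-1, Add(Rational(37, 7), Mul(Rational(1, 7), -78)))) = Add(Add(-2496, -2400, 16692, 16050), Mul(-1, Add(Rational(37, 7), Rational(-78, 7)))) = Add(27846, Mul(-1, Rational(-41, 7))) = Add(27846, Rational(41, 7)) = Rational(194963, 7) ≈ 27852.)
Add(G, Mul(-1, B)) = Add(Rational(194963, 7), Mul(-1, 42)) = Add(Rational(194963, 7), -42) = Rational(194669, 7)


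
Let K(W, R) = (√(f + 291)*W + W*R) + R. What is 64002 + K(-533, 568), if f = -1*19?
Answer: -238174 - 2132*√17 ≈ -2.4696e+5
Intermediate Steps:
f = -19
K(W, R) = R + R*W + 4*W*√17 (K(W, R) = (√(-19 + 291)*W + W*R) + R = (√272*W + R*W) + R = ((4*√17)*W + R*W) + R = (4*W*√17 + R*W) + R = (R*W + 4*W*√17) + R = R + R*W + 4*W*√17)
64002 + K(-533, 568) = 64002 + (568 + 568*(-533) + 4*(-533)*√17) = 64002 + (568 - 302744 - 2132*√17) = 64002 + (-302176 - 2132*√17) = -238174 - 2132*√17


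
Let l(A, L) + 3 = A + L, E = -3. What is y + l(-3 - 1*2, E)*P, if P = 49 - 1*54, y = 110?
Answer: 165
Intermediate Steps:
l(A, L) = -3 + A + L (l(A, L) = -3 + (A + L) = -3 + A + L)
P = -5 (P = 49 - 54 = -5)
y + l(-3 - 1*2, E)*P = 110 + (-3 + (-3 - 1*2) - 3)*(-5) = 110 + (-3 + (-3 - 2) - 3)*(-5) = 110 + (-3 - 5 - 3)*(-5) = 110 - 11*(-5) = 110 + 55 = 165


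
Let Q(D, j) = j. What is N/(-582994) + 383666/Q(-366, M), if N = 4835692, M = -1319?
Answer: -115026626876/384484543 ≈ -299.17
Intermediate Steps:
N/(-582994) + 383666/Q(-366, M) = 4835692/(-582994) + 383666/(-1319) = 4835692*(-1/582994) + 383666*(-1/1319) = -2417846/291497 - 383666/1319 = -115026626876/384484543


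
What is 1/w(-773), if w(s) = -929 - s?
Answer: -1/156 ≈ -0.0064103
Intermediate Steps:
1/w(-773) = 1/(-929 - 1*(-773)) = 1/(-929 + 773) = 1/(-156) = -1/156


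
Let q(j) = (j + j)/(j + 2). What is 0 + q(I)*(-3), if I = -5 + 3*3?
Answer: -4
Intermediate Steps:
I = 4 (I = -5 + 9 = 4)
q(j) = 2*j/(2 + j) (q(j) = (2*j)/(2 + j) = 2*j/(2 + j))
0 + q(I)*(-3) = 0 + (2*4/(2 + 4))*(-3) = 0 + (2*4/6)*(-3) = 0 + (2*4*(1/6))*(-3) = 0 + (4/3)*(-3) = 0 - 4 = -4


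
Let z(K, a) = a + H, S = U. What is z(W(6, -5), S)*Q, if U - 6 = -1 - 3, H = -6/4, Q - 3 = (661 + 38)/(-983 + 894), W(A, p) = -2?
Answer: -216/89 ≈ -2.4270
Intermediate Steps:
Q = -432/89 (Q = 3 + (661 + 38)/(-983 + 894) = 3 + 699/(-89) = 3 + 699*(-1/89) = 3 - 699/89 = -432/89 ≈ -4.8539)
H = -3/2 (H = -6*¼ = -3/2 ≈ -1.5000)
U = 2 (U = 6 + (-1 - 3) = 6 - 4 = 2)
S = 2
z(K, a) = -3/2 + a (z(K, a) = a - 3/2 = -3/2 + a)
z(W(6, -5), S)*Q = (-3/2 + 2)*(-432/89) = (½)*(-432/89) = -216/89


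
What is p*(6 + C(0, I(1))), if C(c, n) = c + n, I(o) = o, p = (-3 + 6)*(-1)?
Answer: -21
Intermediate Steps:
p = -3 (p = 3*(-1) = -3)
p*(6 + C(0, I(1))) = -3*(6 + (0 + 1)) = -3*(6 + 1) = -3*7 = -21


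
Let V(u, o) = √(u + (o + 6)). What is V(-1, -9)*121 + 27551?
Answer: 27551 + 242*I ≈ 27551.0 + 242.0*I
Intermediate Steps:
V(u, o) = √(6 + o + u) (V(u, o) = √(u + (6 + o)) = √(6 + o + u))
V(-1, -9)*121 + 27551 = √(6 - 9 - 1)*121 + 27551 = √(-4)*121 + 27551 = (2*I)*121 + 27551 = 242*I + 27551 = 27551 + 242*I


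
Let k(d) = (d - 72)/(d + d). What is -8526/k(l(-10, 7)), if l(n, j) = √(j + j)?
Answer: 119364/2585 + 613872*√14/2585 ≈ 934.72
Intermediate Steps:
l(n, j) = √2*√j (l(n, j) = √(2*j) = √2*√j)
k(d) = (-72 + d)/(2*d) (k(d) = (-72 + d)/((2*d)) = (-72 + d)*(1/(2*d)) = (-72 + d)/(2*d))
-8526/k(l(-10, 7)) = -8526*2*√14/(-72 + √2*√7) = -8526*2*√14/(-72 + √14) = -17052*√14/(-72 + √14)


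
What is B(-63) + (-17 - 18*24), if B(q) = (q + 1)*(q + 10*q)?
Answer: 42517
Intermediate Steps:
B(q) = 11*q*(1 + q) (B(q) = (1 + q)*(11*q) = 11*q*(1 + q))
B(-63) + (-17 - 18*24) = 11*(-63)*(1 - 63) + (-17 - 18*24) = 11*(-63)*(-62) + (-17 - 432) = 42966 - 449 = 42517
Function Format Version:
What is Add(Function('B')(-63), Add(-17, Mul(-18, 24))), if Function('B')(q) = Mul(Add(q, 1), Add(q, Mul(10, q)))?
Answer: 42517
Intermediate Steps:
Function('B')(q) = Mul(11, q, Add(1, q)) (Function('B')(q) = Mul(Add(1, q), Mul(11, q)) = Mul(11, q, Add(1, q)))
Add(Function('B')(-63), Add(-17, Mul(-18, 24))) = Add(Mul(11, -63, Add(1, -63)), Add(-17, Mul(-18, 24))) = Add(Mul(11, -63, -62), Add(-17, -432)) = Add(42966, -449) = 42517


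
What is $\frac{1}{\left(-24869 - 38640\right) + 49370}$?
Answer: $- \frac{1}{14139} \approx -7.0726 \cdot 10^{-5}$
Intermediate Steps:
$\frac{1}{\left(-24869 - 38640\right) + 49370} = \frac{1}{-63509 + 49370} = \frac{1}{-14139} = - \frac{1}{14139}$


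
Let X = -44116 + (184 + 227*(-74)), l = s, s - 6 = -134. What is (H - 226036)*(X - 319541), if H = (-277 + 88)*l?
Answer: 76755419724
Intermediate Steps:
s = -128 (s = 6 - 134 = -128)
l = -128
X = -60730 (X = -44116 + (184 - 16798) = -44116 - 16614 = -60730)
H = 24192 (H = (-277 + 88)*(-128) = -189*(-128) = 24192)
(H - 226036)*(X - 319541) = (24192 - 226036)*(-60730 - 319541) = -201844*(-380271) = 76755419724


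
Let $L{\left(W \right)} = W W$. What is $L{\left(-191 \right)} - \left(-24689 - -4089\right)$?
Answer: $57081$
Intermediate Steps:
$L{\left(W \right)} = W^{2}$
$L{\left(-191 \right)} - \left(-24689 - -4089\right) = \left(-191\right)^{2} - \left(-24689 - -4089\right) = 36481 - \left(-24689 + 4089\right) = 36481 - -20600 = 36481 + 20600 = 57081$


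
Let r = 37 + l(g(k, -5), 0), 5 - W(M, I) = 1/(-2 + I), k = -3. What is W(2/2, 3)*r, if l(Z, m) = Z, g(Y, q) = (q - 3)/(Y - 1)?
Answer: 156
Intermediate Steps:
W(M, I) = 5 - 1/(-2 + I)
g(Y, q) = (-3 + q)/(-1 + Y)
r = 39 (r = 37 + (-3 - 5)/(-1 - 3) = 37 - 8/(-4) = 37 - 1/4*(-8) = 37 + 2 = 39)
W(2/2, 3)*r = ((-11 + 5*3)/(-2 + 3))*39 = ((-11 + 15)/1)*39 = (1*4)*39 = 4*39 = 156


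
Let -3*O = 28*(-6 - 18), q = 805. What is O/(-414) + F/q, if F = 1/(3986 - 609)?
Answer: -13237831/24466365 ≈ -0.54106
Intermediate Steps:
O = 224 (O = -28*(-6 - 18)/3 = -28*(-24)/3 = -⅓*(-672) = 224)
F = 1/3377 ≈ 0.00029612
O/(-414) + F/q = 224/(-414) + (1/3377)/805 = 224*(-1/414) + (1/3377)*(1/805) = -112/207 + 1/2718485 = -13237831/24466365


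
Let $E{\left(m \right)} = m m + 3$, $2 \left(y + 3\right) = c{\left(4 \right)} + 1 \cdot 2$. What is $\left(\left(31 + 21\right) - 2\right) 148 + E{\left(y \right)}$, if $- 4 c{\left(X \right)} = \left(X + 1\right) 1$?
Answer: $\frac{474233}{64} \approx 7409.9$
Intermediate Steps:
$c{\left(X \right)} = - \frac{1}{4} - \frac{X}{4}$ ($c{\left(X \right)} = - \frac{\left(X + 1\right) 1}{4} = - \frac{\left(1 + X\right) 1}{4} = - \frac{1 + X}{4} = - \frac{1}{4} - \frac{X}{4}$)
$y = - \frac{21}{8}$ ($y = -3 + \frac{\left(- \frac{1}{4} - 1\right) + 1 \cdot 2}{2} = -3 + \frac{\left(- \frac{1}{4} - 1\right) + 2}{2} = -3 + \frac{- \frac{5}{4} + 2}{2} = -3 + \frac{1}{2} \cdot \frac{3}{4} = -3 + \frac{3}{8} = - \frac{21}{8} \approx -2.625$)
$E{\left(m \right)} = 3 + m^{2}$ ($E{\left(m \right)} = m^{2} + 3 = 3 + m^{2}$)
$\left(\left(31 + 21\right) - 2\right) 148 + E{\left(y \right)} = \left(\left(31 + 21\right) - 2\right) 148 + \left(3 + \left(- \frac{21}{8}\right)^{2}\right) = \left(52 - 2\right) 148 + \left(3 + \frac{441}{64}\right) = 50 \cdot 148 + \frac{633}{64} = 7400 + \frac{633}{64} = \frac{474233}{64}$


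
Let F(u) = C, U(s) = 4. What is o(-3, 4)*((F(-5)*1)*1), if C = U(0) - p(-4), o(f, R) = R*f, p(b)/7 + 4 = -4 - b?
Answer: -384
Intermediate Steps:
p(b) = -56 - 7*b (p(b) = -28 + 7*(-4 - b) = -28 + (-28 - 7*b) = -56 - 7*b)
C = 32 (C = 4 - (-56 - 7*(-4)) = 4 - (-56 + 28) = 4 - 1*(-28) = 4 + 28 = 32)
F(u) = 32
o(-3, 4)*((F(-5)*1)*1) = (4*(-3))*((32*1)*1) = -384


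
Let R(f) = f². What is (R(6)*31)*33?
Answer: 36828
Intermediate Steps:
(R(6)*31)*33 = (6²*31)*33 = (36*31)*33 = 1116*33 = 36828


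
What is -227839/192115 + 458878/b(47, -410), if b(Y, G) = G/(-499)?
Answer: 4399042272404/7876715 ≈ 5.5849e+5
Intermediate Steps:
b(Y, G) = -G/499 (b(Y, G) = G*(-1/499) = -G/499)
-227839/192115 + 458878/b(47, -410) = -227839/192115 + 458878/((-1/499*(-410))) = -227839*1/192115 + 458878/(410/499) = -227839/192115 + 458878*(499/410) = -227839/192115 + 114490061/205 = 4399042272404/7876715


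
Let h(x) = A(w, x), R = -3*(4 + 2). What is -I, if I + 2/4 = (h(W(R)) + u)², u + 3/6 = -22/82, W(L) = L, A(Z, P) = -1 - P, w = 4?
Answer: -1768199/6724 ≈ -262.97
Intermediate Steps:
R = -18 (R = -3*6 = -18)
h(x) = -1 - x
u = -63/82 (u = -½ - 22/82 = -½ - 22*1/82 = -½ - 11/41 = -63/82 ≈ -0.76829)
I = 1768199/6724 (I = -½ + ((-1 - 1*(-18)) - 63/82)² = -½ + ((-1 + 18) - 63/82)² = -½ + (17 - 63/82)² = -½ + (1331/82)² = -½ + 1771561/6724 = 1768199/6724 ≈ 262.97)
-I = -1*1768199/6724 = -1768199/6724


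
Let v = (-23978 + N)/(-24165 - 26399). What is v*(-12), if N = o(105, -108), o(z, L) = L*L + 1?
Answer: -36939/12641 ≈ -2.9222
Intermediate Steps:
o(z, L) = 1 + L**2 (o(z, L) = L**2 + 1 = 1 + L**2)
N = 11665 (N = 1 + (-108)**2 = 1 + 11664 = 11665)
v = 12313/50564 (v = (-23978 + 11665)/(-24165 - 26399) = -12313/(-50564) = -12313*(-1/50564) = 12313/50564 ≈ 0.24351)
v*(-12) = (12313/50564)*(-12) = -36939/12641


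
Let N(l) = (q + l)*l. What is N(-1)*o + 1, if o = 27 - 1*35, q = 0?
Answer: -7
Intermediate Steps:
N(l) = l² (N(l) = (0 + l)*l = l*l = l²)
o = -8 (o = 27 - 35 = -8)
N(-1)*o + 1 = (-1)²*(-8) + 1 = 1*(-8) + 1 = -8 + 1 = -7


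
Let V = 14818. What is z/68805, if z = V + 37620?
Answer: 52438/68805 ≈ 0.76213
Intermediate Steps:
z = 52438 (z = 14818 + 37620 = 52438)
z/68805 = 52438/68805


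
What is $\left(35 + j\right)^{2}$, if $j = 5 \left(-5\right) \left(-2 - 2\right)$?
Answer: $18225$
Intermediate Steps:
$j = 100$ ($j = - 25 \left(-2 - 2\right) = \left(-25\right) \left(-4\right) = 100$)
$\left(35 + j\right)^{2} = \left(35 + 100\right)^{2} = 135^{2} = 18225$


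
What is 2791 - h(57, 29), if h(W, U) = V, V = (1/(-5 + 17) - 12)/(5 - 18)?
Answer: 33481/12 ≈ 2790.1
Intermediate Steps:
V = 11/12 (V = (1/12 - 12)/(-13) = (1/12 - 12)*(-1/13) = -143/12*(-1/13) = 11/12 ≈ 0.91667)
h(W, U) = 11/12
2791 - h(57, 29) = 2791 - 1*11/12 = 2791 - 11/12 = 33481/12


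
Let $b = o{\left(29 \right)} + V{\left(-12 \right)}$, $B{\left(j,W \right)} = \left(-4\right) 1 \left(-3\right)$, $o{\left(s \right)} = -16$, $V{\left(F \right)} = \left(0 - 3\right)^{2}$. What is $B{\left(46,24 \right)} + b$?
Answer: $5$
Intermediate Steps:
$V{\left(F \right)} = 9$ ($V{\left(F \right)} = \left(-3\right)^{2} = 9$)
$B{\left(j,W \right)} = 12$ ($B{\left(j,W \right)} = \left(-4\right) \left(-3\right) = 12$)
$b = -7$ ($b = -16 + 9 = -7$)
$B{\left(46,24 \right)} + b = 12 - 7 = 5$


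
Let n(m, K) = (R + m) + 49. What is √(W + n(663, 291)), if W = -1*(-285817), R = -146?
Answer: √286383 ≈ 535.15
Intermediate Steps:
W = 285817
n(m, K) = -97 + m (n(m, K) = (-146 + m) + 49 = -97 + m)
√(W + n(663, 291)) = √(285817 + (-97 + 663)) = √(285817 + 566) = √286383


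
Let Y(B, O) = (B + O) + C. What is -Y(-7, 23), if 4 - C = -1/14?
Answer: -281/14 ≈ -20.071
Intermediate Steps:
C = 57/14 (C = 4 - (-1)/14 = 4 - 1*(-1/14) = 4 + 1/14 = 57/14 ≈ 4.0714)
Y(B, O) = 57/14 + B + O (Y(B, O) = (B + O) + 57/14 = 57/14 + B + O)
-Y(-7, 23) = -(57/14 - 7 + 23) = -1*281/14 = -281/14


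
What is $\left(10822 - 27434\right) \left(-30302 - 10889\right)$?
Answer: $684264892$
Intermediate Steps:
$\left(10822 - 27434\right) \left(-30302 - 10889\right) = \left(-16612\right) \left(-41191\right) = 684264892$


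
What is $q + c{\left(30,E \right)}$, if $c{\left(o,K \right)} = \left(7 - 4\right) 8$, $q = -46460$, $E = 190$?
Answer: $-46436$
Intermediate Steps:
$c{\left(o,K \right)} = 24$ ($c{\left(o,K \right)} = 3 \cdot 8 = 24$)
$q + c{\left(30,E \right)} = -46460 + 24 = -46436$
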